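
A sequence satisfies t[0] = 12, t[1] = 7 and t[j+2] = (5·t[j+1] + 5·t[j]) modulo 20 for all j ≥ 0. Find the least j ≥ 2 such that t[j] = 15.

2

t[0] = 12,  t[1] = 7,  t[2] = 15,  t[3] = 10,  t[4] = 5,  t[5] = 15,  t[6] = 0,  t[7] = 15,  t[8] = 15,  t[9] = 10.
Since (t[8], t[9]) = (t[2], t[3]) = (15, 10) (two consecutive terms determine the rest), the sequence is eventually periodic: after a pre-period of length 2 it cycles with period 6.
The value 15 first appears (with j ≥ 2) at t[2].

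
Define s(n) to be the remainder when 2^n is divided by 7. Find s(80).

4

Listing terms: s(0) = 1; s(1) = 2; s(2) = 4; s(3) = 1.
Since s(3) = s(0) = 1, the sequence is periodic with period 3.
So s(80) = s(0 + ((80-0) mod 3)) = s(2) = 4.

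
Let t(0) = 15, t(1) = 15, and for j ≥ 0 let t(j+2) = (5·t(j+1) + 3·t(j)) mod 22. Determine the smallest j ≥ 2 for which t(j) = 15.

7

Computing terms: t(0) = 15; t(1) = 15; t(2) = 10; t(3) = 7; t(4) = 21; t(5) = 16; t(6) = 11; t(7) = 15; t(8) = 20; t(9) = 13; t(10) = 15; t(11) = 4; t(12) = 21; t(13) = 7; t(14) = 10; t(15) = 5; t(16) = 11; t(17) = 4; t(18) = 9; t(19) = 13; t(20) = 4; t(21) = 15; t(22) = 21; t(23) = 18; t(24) = 21; t(25) = 5; t(26) = 0; t(27) = 15; t(28) = 9; t(29) = 2; t(30) = 15; t(31) = 15.
The sequence repeats with period 30.
The value 15 first appears (with j ≥ 2) at t(7).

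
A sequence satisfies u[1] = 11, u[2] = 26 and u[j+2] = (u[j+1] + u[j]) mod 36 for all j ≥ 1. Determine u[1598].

10

Computing terms: u[1] = 11; u[2] = 26; u[3] = 1; u[4] = 27; u[5] = 28; u[6] = 19; u[7] = 11; u[8] = 30; u[9] = 5; u[10] = 35; u[11] = 4; u[12] = 3; u[13] = 7; u[14] = 10; u[15] = 17; u[16] = 27; u[17] = 8; u[18] = 35; u[19] = 7; u[20] = 6; u[21] = 13; u[22] = 19; u[23] = 32; u[24] = 15; u[25] = 11; u[26] = 26.
Since (u[25], u[26]) = (u[1], u[2]) = (11, 26) (two consecutive terms determine the rest), the sequence is periodic with period 24.
So u[1598] = u[1 + ((1598-1) mod 24)] = u[14] = 10.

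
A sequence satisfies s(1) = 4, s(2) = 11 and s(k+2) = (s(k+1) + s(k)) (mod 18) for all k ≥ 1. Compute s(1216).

10

Listing terms: s(1) = 4,  s(2) = 11,  s(3) = 15,  s(4) = 8,  s(5) = 5,  s(6) = 13,  s(7) = 0,  s(8) = 13,  s(9) = 13,  s(10) = 8,  s(11) = 3,  s(12) = 11,  s(13) = 14,  s(14) = 7,  s(15) = 3,  s(16) = 10,  s(17) = 13,  s(18) = 5,  s(19) = 0,  s(20) = 5,  s(21) = 5,  s(22) = 10,  s(23) = 15,  s(24) = 7,  s(25) = 4,  s(26) = 11.
The sequence repeats with period 24.
So s(1216) = s(1 + ((1216-1) mod 24)) = s(16) = 10.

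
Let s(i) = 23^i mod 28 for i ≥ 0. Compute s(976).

Listing terms: s(0) = 1; s(1) = 23; s(2) = 25; s(3) = 15; s(4) = 9; s(5) = 11; s(6) = 1.
The sequence repeats with period 6.
(976 - 0) mod 6 = 4, so s(976) = s(4) = 9.

9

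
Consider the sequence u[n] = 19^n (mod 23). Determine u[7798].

u[1] = 19; u[2] = 16; u[3] = 5; u[4] = 3; u[5] = 11; u[6] = 2; u[7] = 15; u[8] = 9; u[9] = 10; u[10] = 6; u[11] = 22; u[12] = 4; u[13] = 7; u[14] = 18; u[15] = 20; u[16] = 12; u[17] = 21; u[18] = 8; u[19] = 14; u[20] = 13; u[21] = 17; u[22] = 1; u[23] = 19.
The sequence repeats with period 22.
So u[7798] = u[1 + ((7798-1) mod 22)] = u[10] = 6.

6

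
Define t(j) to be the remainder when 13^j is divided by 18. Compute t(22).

Listing terms: t(0) = 1, t(1) = 13, t(2) = 7, t(3) = 1.
Since t(3) = t(0) = 1, the sequence is periodic with period 3.
So t(22) = t(0 + ((22-0) mod 3)) = t(1) = 13.

13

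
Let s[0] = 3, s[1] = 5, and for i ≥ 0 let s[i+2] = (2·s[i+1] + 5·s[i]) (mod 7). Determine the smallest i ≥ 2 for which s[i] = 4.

2

Listing terms: s[0] = 3, s[1] = 5, s[2] = 4, s[3] = 5, s[4] = 2, s[5] = 1, s[6] = 5, s[7] = 1, s[8] = 6, s[9] = 3, s[10] = 1, s[11] = 3, s[12] = 4, s[13] = 2, s[14] = 3, s[15] = 2, s[16] = 5, s[17] = 6, s[18] = 2, s[19] = 6, s[20] = 1, s[21] = 4, s[22] = 6, s[23] = 4, s[24] = 3, s[25] = 5.
Since (s[24], s[25]) = (s[0], s[1]) = (3, 5) (two consecutive terms determine the rest), the sequence is periodic with period 24.
The value 4 first appears (with i ≥ 2) at s[2].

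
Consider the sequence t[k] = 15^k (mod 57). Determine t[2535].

27

Listing terms: t[0] = 1, t[1] = 15, t[2] = 54, t[3] = 12, t[4] = 9, t[5] = 21, t[6] = 30, t[7] = 51, t[8] = 24, t[9] = 18, t[10] = 42, t[11] = 3, t[12] = 45, t[13] = 48, t[14] = 36, t[15] = 27, t[16] = 6, t[17] = 33, t[18] = 39, t[19] = 15.
Since t[19] = t[1] = 15, the sequence is eventually periodic: after a pre-period of length 1 it cycles with period 18.
For k ≥ 1, t[k] depends only on (k - 1) mod 18. (2535 - 1) mod 18 = 14, so t[2535] = t[15] = 27.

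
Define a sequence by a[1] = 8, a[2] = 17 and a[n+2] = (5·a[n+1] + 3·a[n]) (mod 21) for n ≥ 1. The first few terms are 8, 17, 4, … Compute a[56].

17

Computing terms: a[1] = 8; a[2] = 17; a[3] = 4; a[4] = 8; a[5] = 10; a[6] = 11; a[7] = 1; a[8] = 17; a[9] = 4.
Since (a[8], a[9]) = (a[2], a[3]) = (17, 4) (two consecutive terms determine the rest), the sequence is eventually periodic: after a pre-period of length 1 it cycles with period 6.
For n ≥ 2, a[n] depends only on (n - 2) mod 6. (56 - 2) mod 6 = 0, so a[56] = a[2] = 17.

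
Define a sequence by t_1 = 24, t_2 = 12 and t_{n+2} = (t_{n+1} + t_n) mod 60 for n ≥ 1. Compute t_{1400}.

Listing terms: t_1 = 24; t_2 = 12; t_3 = 36; t_4 = 48; t_5 = 24; t_6 = 12.
The sequence repeats with period 4.
So t_{1400} = t_{1 + ((1400-1) mod 4)} = t_4 = 48.

48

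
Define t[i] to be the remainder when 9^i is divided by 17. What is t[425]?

9

t[0] = 1; t[1] = 9; t[2] = 13; t[3] = 15; t[4] = 16; t[5] = 8; t[6] = 4; t[7] = 2; t[8] = 1.
The sequence repeats with period 8.
(425 - 0) mod 8 = 1, so t[425] = t[1] = 9.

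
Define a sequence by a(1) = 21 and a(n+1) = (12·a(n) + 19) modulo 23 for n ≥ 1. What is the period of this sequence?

11

Computing terms: a(1) = 21; a(2) = 18; a(3) = 5; a(4) = 10; a(5) = 1; a(6) = 8; a(7) = 0; a(8) = 19; a(9) = 17; a(10) = 16; a(11) = 4; a(12) = 21.
Since a(12) = a(1) = 21, the sequence is periodic with period 11.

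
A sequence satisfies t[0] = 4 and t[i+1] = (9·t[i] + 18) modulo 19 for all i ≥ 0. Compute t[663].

t[0] = 4; t[1] = 16; t[2] = 10; t[3] = 13; t[4] = 2; t[5] = 17; t[6] = 0; t[7] = 18; t[8] = 9; t[9] = 4.
Since t[9] = t[0] = 4, the sequence is periodic with period 9.
(663 - 0) mod 9 = 6, so t[663] = t[6] = 0.

0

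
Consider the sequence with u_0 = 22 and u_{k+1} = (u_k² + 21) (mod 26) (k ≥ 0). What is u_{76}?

24

Listing terms: u_0 = 22; u_1 = 11; u_2 = 12; u_3 = 9; u_4 = 24; u_5 = 25; u_6 = 22.
The sequence repeats with period 6.
(76 - 0) mod 6 = 4, so u_{76} = u_4 = 24.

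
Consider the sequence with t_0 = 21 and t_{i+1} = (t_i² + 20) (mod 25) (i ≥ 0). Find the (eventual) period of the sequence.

4

t_0 = 21; t_1 = 11; t_2 = 16; t_3 = 1; t_4 = 21.
Since t_4 = t_0 = 21, the sequence is periodic with period 4.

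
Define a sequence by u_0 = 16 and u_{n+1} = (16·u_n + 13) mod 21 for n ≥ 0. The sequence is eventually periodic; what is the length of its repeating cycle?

3

We have u_0 = 16,  u_1 = 17,  u_2 = 12,  u_3 = 16.
The sequence repeats with period 3.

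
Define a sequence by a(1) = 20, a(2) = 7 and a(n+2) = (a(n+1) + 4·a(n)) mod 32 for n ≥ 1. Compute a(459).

7

Computing terms: a(1) = 20; a(2) = 7; a(3) = 23; a(4) = 19; a(5) = 15; a(6) = 27; a(7) = 23; a(8) = 3; a(9) = 31; a(10) = 11; a(11) = 7; a(12) = 19; a(13) = 15.
Since (a(12), a(13)) = (a(4), a(5)) = (19, 15) (two consecutive terms determine the rest), the sequence is eventually periodic: after a pre-period of length 3 it cycles with period 8.
For n ≥ 4, a(n) depends only on (n - 4) mod 8. (459 - 4) mod 8 = 7, so a(459) = a(11) = 7.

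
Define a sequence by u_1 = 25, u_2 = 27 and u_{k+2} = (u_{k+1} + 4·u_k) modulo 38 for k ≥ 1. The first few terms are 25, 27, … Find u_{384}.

11

Computing terms: u_1 = 25, u_2 = 27, u_3 = 13, u_4 = 7, u_5 = 21, u_6 = 11, u_7 = 19, u_8 = 25, u_9 = 25, u_{10} = 11, u_{11} = 35, u_{12} = 3, u_{13} = 29, u_{14} = 3, u_{15} = 5, u_{16} = 17, u_{17} = 37, u_{18} = 29, u_{19} = 25, u_{20} = 27.
The sequence repeats with period 18.
(384 - 1) mod 18 = 5, so u_{384} = u_6 = 11.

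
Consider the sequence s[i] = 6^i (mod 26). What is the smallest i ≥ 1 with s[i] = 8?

s[0] = 1,  s[1] = 6,  s[2] = 10,  s[3] = 8,  s[4] = 22,  s[5] = 2,  s[6] = 12,  s[7] = 20,  s[8] = 16,  s[9] = 18,  s[10] = 4,  s[11] = 24,  s[12] = 14,  s[13] = 6.
Since s[13] = s[1] = 6, the sequence is eventually periodic: after a pre-period of length 1 it cycles with period 12.
The value 8 first appears (with i ≥ 1) at s[3].

3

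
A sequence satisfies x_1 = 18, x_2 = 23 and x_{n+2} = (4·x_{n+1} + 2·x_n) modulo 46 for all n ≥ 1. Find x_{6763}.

x_1 = 18, x_2 = 23, x_3 = 36, x_4 = 6, x_5 = 4, x_6 = 28, x_7 = 28, x_8 = 30, x_9 = 38, x_{10} = 28, x_{11} = 4, x_{12} = 26, x_{13} = 20, x_{14} = 40, x_{15} = 16, x_{16} = 6, x_{17} = 10, x_{18} = 6, x_{19} = 44, x_{20} = 4, x_{21} = 12, x_{22} = 10, x_{23} = 18, x_{24} = 0, x_{25} = 36, x_{26} = 6.
Since (x_{25}, x_{26}) = (x_3, x_4) = (36, 6) (two consecutive terms determine the rest), the sequence is eventually periodic: after a pre-period of length 2 it cycles with period 22.
For n ≥ 3, x_n depends only on (n - 3) mod 22. (6763 - 3) mod 22 = 6, so x_{6763} = x_9 = 38.

38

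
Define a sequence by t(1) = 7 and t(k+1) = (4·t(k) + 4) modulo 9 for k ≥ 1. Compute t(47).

5

t(1) = 7; t(2) = 5; t(3) = 6; t(4) = 1; t(5) = 8; t(6) = 0; t(7) = 4; t(8) = 2; t(9) = 3; t(10) = 7.
The sequence repeats with period 9.
(47 - 1) mod 9 = 1, so t(47) = t(2) = 5.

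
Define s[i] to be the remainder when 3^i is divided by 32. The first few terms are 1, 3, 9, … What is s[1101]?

19

Listing terms: s[0] = 1,  s[1] = 3,  s[2] = 9,  s[3] = 27,  s[4] = 17,  s[5] = 19,  s[6] = 25,  s[7] = 11,  s[8] = 1.
The sequence repeats with period 8.
So s[1101] = s[0 + ((1101-0) mod 8)] = s[5] = 19.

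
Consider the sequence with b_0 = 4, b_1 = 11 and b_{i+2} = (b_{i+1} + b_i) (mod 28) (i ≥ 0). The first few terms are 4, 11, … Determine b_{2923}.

b_0 = 4; b_1 = 11; b_2 = 15; b_3 = 26; b_4 = 13; b_5 = 11; b_6 = 24; b_7 = 7; b_8 = 3; b_9 = 10; b_{10} = 13; b_{11} = 23; b_{12} = 8; b_{13} = 3; b_{14} = 11; b_{15} = 14; b_{16} = 25; b_{17} = 11; b_{18} = 8; b_{19} = 19; b_{20} = 27; b_{21} = 18; b_{22} = 17; b_{23} = 7; b_{24} = 24; b_{25} = 3; b_{26} = 27; b_{27} = 2; b_{28} = 1; b_{29} = 3; b_{30} = 4; b_{31} = 7; b_{32} = 11; b_{33} = 18; b_{34} = 1; b_{35} = 19; b_{36} = 20; b_{37} = 11; b_{38} = 3; b_{39} = 14; b_{40} = 17; b_{41} = 3; b_{42} = 20; b_{43} = 23; b_{44} = 15; b_{45} = 10; b_{46} = 25; b_{47} = 7; b_{48} = 4; b_{49} = 11.
Since (b_{48}, b_{49}) = (b_0, b_1) = (4, 11) (two consecutive terms determine the rest), the sequence is periodic with period 48.
(2923 - 0) mod 48 = 43, so b_{2923} = b_{43} = 23.

23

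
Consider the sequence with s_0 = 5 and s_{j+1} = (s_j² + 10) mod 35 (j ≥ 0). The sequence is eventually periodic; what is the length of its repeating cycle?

Computing terms: s_0 = 5, s_1 = 0, s_2 = 10, s_3 = 5.
Since s_3 = s_0 = 5, the sequence is periodic with period 3.

3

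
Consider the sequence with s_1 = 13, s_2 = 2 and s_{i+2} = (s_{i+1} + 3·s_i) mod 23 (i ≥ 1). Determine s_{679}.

6

Listing terms: s_1 = 13, s_2 = 2, s_3 = 18, s_4 = 1, s_5 = 9, s_6 = 12, s_7 = 16, s_8 = 6, s_9 = 8, s_{10} = 3, s_{11} = 4, s_{12} = 13, s_{13} = 2.
Since (s_{12}, s_{13}) = (s_1, s_2) = (13, 2) (two consecutive terms determine the rest), the sequence is periodic with period 11.
So s_{679} = s_{1 + ((679-1) mod 11)} = s_8 = 6.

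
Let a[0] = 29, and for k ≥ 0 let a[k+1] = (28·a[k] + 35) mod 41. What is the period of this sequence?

a[0] = 29,  a[1] = 27,  a[2] = 12,  a[3] = 2,  a[4] = 9,  a[5] = 0,  a[6] = 35,  a[7] = 31,  a[8] = 1,  a[9] = 22,  a[10] = 36,  a[11] = 18,  a[12] = 6,  a[13] = 39,  a[14] = 20,  a[15] = 21,  a[16] = 8,  a[17] = 13,  a[18] = 30,  a[19] = 14,  a[20] = 17,  a[21] = 19,  a[22] = 34,  a[23] = 3,  a[24] = 37,  a[25] = 5,  a[26] = 11,  a[27] = 15,  a[28] = 4,  a[29] = 24,  a[30] = 10,  a[31] = 28,  a[32] = 40,  a[33] = 7,  a[34] = 26,  a[35] = 25,  a[36] = 38,  a[37] = 33,  a[38] = 16,  a[39] = 32,  a[40] = 29.
The sequence repeats with period 40.

40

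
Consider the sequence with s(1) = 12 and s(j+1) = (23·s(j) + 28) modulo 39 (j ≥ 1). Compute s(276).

1

Listing terms: s(1) = 12; s(2) = 31; s(3) = 0; s(4) = 28; s(5) = 9; s(6) = 1; s(7) = 12.
Since s(7) = s(1) = 12, the sequence is periodic with period 6.
So s(276) = s(1 + ((276-1) mod 6)) = s(6) = 1.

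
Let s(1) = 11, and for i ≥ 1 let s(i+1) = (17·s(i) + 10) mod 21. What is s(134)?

Listing terms: s(1) = 11, s(2) = 8, s(3) = 20, s(4) = 14, s(5) = 17, s(6) = 5, s(7) = 11.
The sequence repeats with period 6.
So s(134) = s(1 + ((134-1) mod 6)) = s(2) = 8.

8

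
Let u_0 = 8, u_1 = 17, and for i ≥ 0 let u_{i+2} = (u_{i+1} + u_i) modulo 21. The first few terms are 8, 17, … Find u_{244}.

4

We have u_0 = 8, u_1 = 17, u_2 = 4, u_3 = 0, u_4 = 4, u_5 = 4, u_6 = 8, u_7 = 12, u_8 = 20, u_9 = 11, u_{10} = 10, u_{11} = 0, u_{12} = 10, u_{13} = 10, u_{14} = 20, u_{15} = 9, u_{16} = 8, u_{17} = 17.
The sequence repeats with period 16.
So u_{244} = u_{0 + ((244-0) mod 16)} = u_4 = 4.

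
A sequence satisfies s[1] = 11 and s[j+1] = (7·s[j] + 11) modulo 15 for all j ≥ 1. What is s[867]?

12

Listing terms: s[1] = 11,  s[2] = 13,  s[3] = 12,  s[4] = 5,  s[5] = 1,  s[6] = 3,  s[7] = 2,  s[8] = 10,  s[9] = 6,  s[10] = 8,  s[11] = 7,  s[12] = 0,  s[13] = 11.
The sequence repeats with period 12.
So s[867] = s[1 + ((867-1) mod 12)] = s[3] = 12.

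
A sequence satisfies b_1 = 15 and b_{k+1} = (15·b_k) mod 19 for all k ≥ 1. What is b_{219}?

We have b_1 = 15, b_2 = 16, b_3 = 12, b_4 = 9, b_5 = 2, b_6 = 11, b_7 = 13, b_8 = 5, b_9 = 18, b_{10} = 4, b_{11} = 3, b_{12} = 7, b_{13} = 10, b_{14} = 17, b_{15} = 8, b_{16} = 6, b_{17} = 14, b_{18} = 1, b_{19} = 15.
Since b_{19} = b_1 = 15, the sequence is periodic with period 18.
So b_{219} = b_{1 + ((219-1) mod 18)} = b_3 = 12.

12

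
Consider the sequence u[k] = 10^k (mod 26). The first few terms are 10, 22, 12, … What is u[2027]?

Listing terms: u[1] = 10,  u[2] = 22,  u[3] = 12,  u[4] = 16,  u[5] = 4,  u[6] = 14,  u[7] = 10.
Since u[7] = u[1] = 10, the sequence is periodic with period 6.
(2027 - 1) mod 6 = 4, so u[2027] = u[5] = 4.

4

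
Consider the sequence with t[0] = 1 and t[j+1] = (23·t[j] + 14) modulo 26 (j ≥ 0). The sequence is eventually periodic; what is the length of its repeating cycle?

6

Listing terms: t[0] = 1; t[1] = 11; t[2] = 7; t[3] = 19; t[4] = 9; t[5] = 13; t[6] = 1.
The sequence repeats with period 6.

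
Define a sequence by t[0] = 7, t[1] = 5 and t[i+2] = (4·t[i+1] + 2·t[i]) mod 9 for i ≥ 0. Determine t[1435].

5

Computing terms: t[0] = 7, t[1] = 5, t[2] = 7, t[3] = 2, t[4] = 4, t[5] = 2, t[6] = 7, t[7] = 5.
The sequence repeats with period 6.
So t[1435] = t[0 + ((1435-0) mod 6)] = t[1] = 5.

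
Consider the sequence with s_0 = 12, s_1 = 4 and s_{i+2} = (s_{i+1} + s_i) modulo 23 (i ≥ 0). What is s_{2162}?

s_0 = 12, s_1 = 4, s_2 = 16, s_3 = 20, s_4 = 13, s_5 = 10, s_6 = 0, s_7 = 10, s_8 = 10, s_9 = 20, s_{10} = 7, s_{11} = 4, s_{12} = 11, s_{13} = 15, s_{14} = 3, s_{15} = 18, s_{16} = 21, s_{17} = 16, s_{18} = 14, s_{19} = 7, s_{20} = 21, s_{21} = 5, s_{22} = 3, s_{23} = 8, s_{24} = 11, s_{25} = 19, s_{26} = 7, s_{27} = 3, s_{28} = 10, s_{29} = 13, s_{30} = 0, s_{31} = 13, s_{32} = 13, s_{33} = 3, s_{34} = 16, s_{35} = 19, s_{36} = 12, s_{37} = 8, s_{38} = 20, s_{39} = 5, s_{40} = 2, s_{41} = 7, s_{42} = 9, s_{43} = 16, s_{44} = 2, s_{45} = 18, s_{46} = 20, s_{47} = 15, s_{48} = 12, s_{49} = 4.
The sequence repeats with period 48.
(2162 - 0) mod 48 = 2, so s_{2162} = s_2 = 16.

16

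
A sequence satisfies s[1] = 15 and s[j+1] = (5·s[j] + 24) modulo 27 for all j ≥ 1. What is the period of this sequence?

We have s[1] = 15; s[2] = 18; s[3] = 6; s[4] = 0; s[5] = 24; s[6] = 9; s[7] = 15.
Since s[7] = s[1] = 15, the sequence is periodic with period 6.

6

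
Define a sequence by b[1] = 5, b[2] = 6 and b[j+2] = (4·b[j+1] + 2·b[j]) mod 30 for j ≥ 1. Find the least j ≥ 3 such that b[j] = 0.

We have b[1] = 5; b[2] = 6; b[3] = 4; b[4] = 28; b[5] = 0; b[6] = 26; b[7] = 14; b[8] = 18; b[9] = 10; b[10] = 16; b[11] = 24; b[12] = 8; b[13] = 20; b[14] = 6; b[15] = 4.
Since (b[14], b[15]) = (b[2], b[3]) = (6, 4) (two consecutive terms determine the rest), the sequence is eventually periodic: after a pre-period of length 1 it cycles with period 12.
The value 0 first appears (with j ≥ 3) at b[5].

5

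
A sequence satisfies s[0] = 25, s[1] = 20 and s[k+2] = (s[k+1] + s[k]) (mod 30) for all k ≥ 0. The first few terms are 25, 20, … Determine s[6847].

We have s[0] = 25,  s[1] = 20,  s[2] = 15,  s[3] = 5,  s[4] = 20,  s[5] = 25,  s[6] = 15,  s[7] = 10,  s[8] = 25,  s[9] = 5,  s[10] = 0,  s[11] = 5,  s[12] = 5,  s[13] = 10,  s[14] = 15,  s[15] = 25,  s[16] = 10,  s[17] = 5,  s[18] = 15,  s[19] = 20,  s[20] = 5,  s[21] = 25,  s[22] = 0,  s[23] = 25,  s[24] = 25,  s[25] = 20.
Since (s[24], s[25]) = (s[0], s[1]) = (25, 20) (two consecutive terms determine the rest), the sequence is periodic with period 24.
So s[6847] = s[0 + ((6847-0) mod 24)] = s[7] = 10.

10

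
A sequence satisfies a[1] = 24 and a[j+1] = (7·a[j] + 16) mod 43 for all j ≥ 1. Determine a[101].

40

Listing terms: a[1] = 24; a[2] = 12; a[3] = 14; a[4] = 28; a[5] = 40; a[6] = 38; a[7] = 24.
The sequence repeats with period 6.
(101 - 1) mod 6 = 4, so a[101] = a[5] = 40.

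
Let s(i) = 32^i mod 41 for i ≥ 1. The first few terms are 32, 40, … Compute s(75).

s(1) = 32, s(2) = 40, s(3) = 9, s(4) = 1, s(5) = 32.
The sequence repeats with period 4.
(75 - 1) mod 4 = 2, so s(75) = s(3) = 9.

9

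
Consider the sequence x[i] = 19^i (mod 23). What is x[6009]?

We have x[1] = 19; x[2] = 16; x[3] = 5; x[4] = 3; x[5] = 11; x[6] = 2; x[7] = 15; x[8] = 9; x[9] = 10; x[10] = 6; x[11] = 22; x[12] = 4; x[13] = 7; x[14] = 18; x[15] = 20; x[16] = 12; x[17] = 21; x[18] = 8; x[19] = 14; x[20] = 13; x[21] = 17; x[22] = 1; x[23] = 19.
The sequence repeats with period 22.
So x[6009] = x[1 + ((6009-1) mod 22)] = x[3] = 5.

5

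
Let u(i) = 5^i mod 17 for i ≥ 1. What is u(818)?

Computing terms: u(1) = 5; u(2) = 8; u(3) = 6; u(4) = 13; u(5) = 14; u(6) = 2; u(7) = 10; u(8) = 16; u(9) = 12; u(10) = 9; u(11) = 11; u(12) = 4; u(13) = 3; u(14) = 15; u(15) = 7; u(16) = 1; u(17) = 5.
Since u(17) = u(1) = 5, the sequence is periodic with period 16.
(818 - 1) mod 16 = 1, so u(818) = u(2) = 8.

8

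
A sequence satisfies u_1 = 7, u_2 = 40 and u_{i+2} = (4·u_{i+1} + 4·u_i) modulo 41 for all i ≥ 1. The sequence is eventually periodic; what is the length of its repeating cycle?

We have u_1 = 7, u_2 = 40, u_3 = 24, u_4 = 10, u_5 = 13, u_6 = 10, u_7 = 10, u_8 = 39, u_9 = 32, u_{10} = 38, u_{11} = 34, u_{12} = 1, u_{13} = 17, u_{14} = 31, u_{15} = 28, u_{16} = 31, u_{17} = 31, u_{18} = 2, u_{19} = 9, u_{20} = 3, u_{21} = 7, u_{22} = 40.
Since (u_{21}, u_{22}) = (u_1, u_2) = (7, 40) (two consecutive terms determine the rest), the sequence is periodic with period 20.

20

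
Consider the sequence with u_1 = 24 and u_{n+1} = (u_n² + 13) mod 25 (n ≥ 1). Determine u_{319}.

9

Computing terms: u_1 = 24,  u_2 = 14,  u_3 = 9,  u_4 = 19,  u_5 = 24.
The sequence repeats with period 4.
So u_{319} = u_{1 + ((319-1) mod 4)} = u_3 = 9.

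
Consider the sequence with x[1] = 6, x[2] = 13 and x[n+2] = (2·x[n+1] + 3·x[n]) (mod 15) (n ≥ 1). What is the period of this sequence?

4

Listing terms: x[1] = 6,  x[2] = 13,  x[3] = 14,  x[4] = 7,  x[5] = 11,  x[6] = 13,  x[7] = 14.
Since (x[6], x[7]) = (x[2], x[3]) = (13, 14) (two consecutive terms determine the rest), the sequence is eventually periodic: after a pre-period of length 1 it cycles with period 4.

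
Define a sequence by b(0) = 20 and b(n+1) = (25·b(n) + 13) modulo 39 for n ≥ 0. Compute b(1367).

b(0) = 20,  b(1) = 6,  b(2) = 7,  b(3) = 32,  b(4) = 33,  b(5) = 19,  b(6) = 20.
Since b(6) = b(0) = 20, the sequence is periodic with period 6.
So b(1367) = b(0 + ((1367-0) mod 6)) = b(5) = 19.

19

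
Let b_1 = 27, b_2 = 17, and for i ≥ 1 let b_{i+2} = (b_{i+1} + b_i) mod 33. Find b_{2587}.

Listing terms: b_1 = 27,  b_2 = 17,  b_3 = 11,  b_4 = 28,  b_5 = 6,  b_6 = 1,  b_7 = 7,  b_8 = 8,  b_9 = 15,  b_{10} = 23,  b_{11} = 5,  b_{12} = 28,  b_{13} = 0,  b_{14} = 28,  b_{15} = 28,  b_{16} = 23,  b_{17} = 18,  b_{18} = 8,  b_{19} = 26,  b_{20} = 1,  b_{21} = 27,  b_{22} = 28,  b_{23} = 22,  b_{24} = 17,  b_{25} = 6,  b_{26} = 23,  b_{27} = 29,  b_{28} = 19,  b_{29} = 15,  b_{30} = 1,  b_{31} = 16,  b_{32} = 17,  b_{33} = 0,  b_{34} = 17,  b_{35} = 17,  b_{36} = 1,  b_{37} = 18,  b_{38} = 19,  b_{39} = 4,  b_{40} = 23,  b_{41} = 27,  b_{42} = 17.
The sequence repeats with period 40.
So b_{2587} = b_{1 + ((2587-1) mod 40)} = b_{27} = 29.

29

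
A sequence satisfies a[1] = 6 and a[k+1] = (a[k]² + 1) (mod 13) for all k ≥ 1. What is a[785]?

a[1] = 6,  a[2] = 11,  a[3] = 5,  a[4] = 0,  a[5] = 1,  a[6] = 2,  a[7] = 5.
Since a[7] = a[3] = 5, the sequence is eventually periodic: after a pre-period of length 2 it cycles with period 4.
For k ≥ 3, a[k] depends only on (k - 3) mod 4. (785 - 3) mod 4 = 2, so a[785] = a[5] = 1.

1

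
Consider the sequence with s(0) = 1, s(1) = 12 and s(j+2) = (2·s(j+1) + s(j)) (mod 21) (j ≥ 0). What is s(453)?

We have s(0) = 1,  s(1) = 12,  s(2) = 4,  s(3) = 20,  s(4) = 2,  s(5) = 3,  s(6) = 8,  s(7) = 19,  s(8) = 4,  s(9) = 6,  s(10) = 16,  s(11) = 17,  s(12) = 8,  s(13) = 12,  s(14) = 11,  s(15) = 13,  s(16) = 16,  s(17) = 3,  s(18) = 1,  s(19) = 5,  s(20) = 11,  s(21) = 6,  s(22) = 2,  s(23) = 10,  s(24) = 1,  s(25) = 12.
The sequence repeats with period 24.
(453 - 0) mod 24 = 21, so s(453) = s(21) = 6.

6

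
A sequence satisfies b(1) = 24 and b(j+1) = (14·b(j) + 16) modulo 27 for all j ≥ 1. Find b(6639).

12

b(1) = 24; b(2) = 1; b(3) = 3; b(4) = 4; b(5) = 18; b(6) = 25; b(7) = 15; b(8) = 10; b(9) = 21; b(10) = 13; b(11) = 9; b(12) = 7; b(13) = 6; b(14) = 19; b(15) = 12; b(16) = 22; b(17) = 0; b(18) = 16; b(19) = 24.
The sequence repeats with period 18.
(6639 - 1) mod 18 = 14, so b(6639) = b(15) = 12.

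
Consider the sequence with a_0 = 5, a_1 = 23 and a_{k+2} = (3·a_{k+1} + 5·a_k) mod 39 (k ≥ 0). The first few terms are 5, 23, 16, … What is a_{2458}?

We have a_0 = 5,  a_1 = 23,  a_2 = 16,  a_3 = 7,  a_4 = 23,  a_5 = 26,  a_6 = 37,  a_7 = 7,  a_8 = 11,  a_9 = 29,  a_{10} = 25,  a_{11} = 25,  a_{12} = 5,  a_{13} = 23.
Since (a_{12}, a_{13}) = (a_0, a_1) = (5, 23) (two consecutive terms determine the rest), the sequence is periodic with period 12.
(2458 - 0) mod 12 = 10, so a_{2458} = a_{10} = 25.

25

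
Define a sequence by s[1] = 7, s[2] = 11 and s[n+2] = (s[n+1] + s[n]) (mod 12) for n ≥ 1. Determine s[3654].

Listing terms: s[1] = 7; s[2] = 11; s[3] = 6; s[4] = 5; s[5] = 11; s[6] = 4; s[7] = 3; s[8] = 7; s[9] = 10; s[10] = 5; s[11] = 3; s[12] = 8; s[13] = 11; s[14] = 7; s[15] = 6; s[16] = 1; s[17] = 7; s[18] = 8; s[19] = 3; s[20] = 11; s[21] = 2; s[22] = 1; s[23] = 3; s[24] = 4; s[25] = 7; s[26] = 11.
Since (s[25], s[26]) = (s[1], s[2]) = (7, 11) (two consecutive terms determine the rest), the sequence is periodic with period 24.
(3654 - 1) mod 24 = 5, so s[3654] = s[6] = 4.

4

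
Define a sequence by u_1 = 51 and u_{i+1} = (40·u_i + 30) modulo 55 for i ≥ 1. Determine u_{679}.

u_1 = 51,  u_2 = 35,  u_3 = 0,  u_4 = 30,  u_5 = 20,  u_6 = 5,  u_7 = 10,  u_8 = 45,  u_9 = 15,  u_{10} = 25,  u_{11} = 40,  u_{12} = 35.
Since u_{12} = u_2 = 35, the sequence is eventually periodic: after a pre-period of length 1 it cycles with period 10.
For i ≥ 2, u_i depends only on (i - 2) mod 10. (679 - 2) mod 10 = 7, so u_{679} = u_9 = 15.

15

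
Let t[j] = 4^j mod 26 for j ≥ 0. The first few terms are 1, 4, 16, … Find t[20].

16

We have t[0] = 1; t[1] = 4; t[2] = 16; t[3] = 12; t[4] = 22; t[5] = 10; t[6] = 14; t[7] = 4.
Since t[7] = t[1] = 4, the sequence is eventually periodic: after a pre-period of length 1 it cycles with period 6.
For j ≥ 1, t[j] depends only on (j - 1) mod 6. (20 - 1) mod 6 = 1, so t[20] = t[2] = 16.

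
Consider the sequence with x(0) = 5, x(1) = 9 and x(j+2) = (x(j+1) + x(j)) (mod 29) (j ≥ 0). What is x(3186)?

x(0) = 5; x(1) = 9; x(2) = 14; x(3) = 23; x(4) = 8; x(5) = 2; x(6) = 10; x(7) = 12; x(8) = 22; x(9) = 5; x(10) = 27; x(11) = 3; x(12) = 1; x(13) = 4; x(14) = 5; x(15) = 9.
The sequence repeats with period 14.
So x(3186) = x(0 + ((3186-0) mod 14)) = x(8) = 22.

22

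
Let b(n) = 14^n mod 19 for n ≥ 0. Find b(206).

We have b(0) = 1; b(1) = 14; b(2) = 6; b(3) = 8; b(4) = 17; b(5) = 10; b(6) = 7; b(7) = 3; b(8) = 4; b(9) = 18; b(10) = 5; b(11) = 13; b(12) = 11; b(13) = 2; b(14) = 9; b(15) = 12; b(16) = 16; b(17) = 15; b(18) = 1.
Since b(18) = b(0) = 1, the sequence is periodic with period 18.
So b(206) = b(0 + ((206-0) mod 18)) = b(8) = 4.

4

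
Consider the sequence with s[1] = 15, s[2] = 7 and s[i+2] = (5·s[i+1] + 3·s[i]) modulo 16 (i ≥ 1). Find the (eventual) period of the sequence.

s[1] = 15,  s[2] = 7,  s[3] = 0,  s[4] = 5,  s[5] = 9,  s[6] = 12,  s[7] = 7,  s[8] = 7,  s[9] = 8,  s[10] = 13,  s[11] = 9,  s[12] = 4,  s[13] = 15,  s[14] = 7.
The sequence repeats with period 12.

12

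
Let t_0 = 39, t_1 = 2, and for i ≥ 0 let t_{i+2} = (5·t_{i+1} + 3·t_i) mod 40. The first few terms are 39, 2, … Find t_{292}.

Listing terms: t_0 = 39,  t_1 = 2,  t_2 = 7,  t_3 = 1,  t_4 = 26,  t_5 = 13,  t_6 = 23,  t_7 = 34,  t_8 = 39,  t_9 = 17,  t_{10} = 2,  t_{11} = 21,  t_{12} = 31,  t_{13} = 18,  t_{14} = 23,  t_{15} = 9,  t_{16} = 34,  t_{17} = 37,  t_{18} = 7,  t_{19} = 26,  t_{20} = 31,  t_{21} = 33,  t_{22} = 18,  t_{23} = 29,  t_{24} = 39,  t_{25} = 2.
Since (t_{24}, t_{25}) = (t_0, t_1) = (39, 2) (two consecutive terms determine the rest), the sequence is periodic with period 24.
So t_{292} = t_{0 + ((292-0) mod 24)} = t_4 = 26.

26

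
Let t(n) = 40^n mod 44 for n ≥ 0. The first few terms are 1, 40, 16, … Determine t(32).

16

t(0) = 1, t(1) = 40, t(2) = 16, t(3) = 24, t(4) = 36, t(5) = 32, t(6) = 4, t(7) = 28, t(8) = 20, t(9) = 8, t(10) = 12, t(11) = 40.
Since t(11) = t(1) = 40, the sequence is eventually periodic: after a pre-period of length 1 it cycles with period 10.
For n ≥ 1, t(n) depends only on (n - 1) mod 10. (32 - 1) mod 10 = 1, so t(32) = t(2) = 16.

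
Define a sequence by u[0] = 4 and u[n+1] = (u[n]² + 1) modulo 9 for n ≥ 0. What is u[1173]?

5

Listing terms: u[0] = 4,  u[1] = 8,  u[2] = 2,  u[3] = 5,  u[4] = 8.
Since u[4] = u[1] = 8, the sequence is eventually periodic: after a pre-period of length 1 it cycles with period 3.
For n ≥ 1, u[n] depends only on (n - 1) mod 3. (1173 - 1) mod 3 = 2, so u[1173] = u[3] = 5.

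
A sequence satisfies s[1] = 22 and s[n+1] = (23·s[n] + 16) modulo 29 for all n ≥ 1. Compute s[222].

3

We have s[1] = 22, s[2] = 0, s[3] = 16, s[4] = 7, s[5] = 3, s[6] = 27, s[7] = 28, s[8] = 22.
Since s[8] = s[1] = 22, the sequence is periodic with period 7.
So s[222] = s[1 + ((222-1) mod 7)] = s[5] = 3.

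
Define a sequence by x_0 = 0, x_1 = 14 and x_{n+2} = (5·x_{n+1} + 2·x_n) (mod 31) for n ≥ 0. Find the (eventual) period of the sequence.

We have x_0 = 0, x_1 = 14, x_2 = 8, x_3 = 6, x_4 = 15, x_5 = 25, x_6 = 0, x_7 = 19, x_8 = 2, x_9 = 17, x_{10} = 27, x_{11} = 14, x_{12} = 0, x_{13} = 28, x_{14} = 16, x_{15} = 12, x_{16} = 30, x_{17} = 19, x_{18} = 0, x_{19} = 7, x_{20} = 4, x_{21} = 3, x_{22} = 23, x_{23} = 28, x_{24} = 0, x_{25} = 25, x_{26} = 1, x_{27} = 24, x_{28} = 29, x_{29} = 7, x_{30} = 0, x_{31} = 14.
The sequence repeats with period 30.

30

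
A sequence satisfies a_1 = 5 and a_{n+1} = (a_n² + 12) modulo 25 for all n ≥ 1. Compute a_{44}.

23

Listing terms: a_1 = 5; a_2 = 12; a_3 = 6; a_4 = 23; a_5 = 16; a_6 = 18; a_7 = 11; a_8 = 8; a_9 = 1; a_{10} = 13; a_{11} = 6.
Since a_{11} = a_3 = 6, the sequence is eventually periodic: after a pre-period of length 2 it cycles with period 8.
For n ≥ 3, a_n depends only on (n - 3) mod 8. (44 - 3) mod 8 = 1, so a_{44} = a_4 = 23.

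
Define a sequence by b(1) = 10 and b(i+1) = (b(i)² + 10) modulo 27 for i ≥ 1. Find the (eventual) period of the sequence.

3

We have b(1) = 10,  b(2) = 2,  b(3) = 14,  b(4) = 17,  b(5) = 2.
Since b(5) = b(2) = 2, the sequence is eventually periodic: after a pre-period of length 1 it cycles with period 3.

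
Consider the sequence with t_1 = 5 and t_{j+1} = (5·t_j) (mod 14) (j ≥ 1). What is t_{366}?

1

t_1 = 5,  t_2 = 11,  t_3 = 13,  t_4 = 9,  t_5 = 3,  t_6 = 1,  t_7 = 5.
Since t_7 = t_1 = 5, the sequence is periodic with period 6.
(366 - 1) mod 6 = 5, so t_{366} = t_6 = 1.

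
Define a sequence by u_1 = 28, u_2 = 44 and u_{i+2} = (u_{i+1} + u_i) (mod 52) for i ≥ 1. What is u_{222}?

4

Computing terms: u_1 = 28, u_2 = 44, u_3 = 20, u_4 = 12, u_5 = 32, u_6 = 44, u_7 = 24, u_8 = 16, u_9 = 40, u_{10} = 4, u_{11} = 44, u_{12} = 48, u_{13} = 40, u_{14} = 36, u_{15} = 24, u_{16} = 8, u_{17} = 32, u_{18} = 40, u_{19} = 20, u_{20} = 8, u_{21} = 28, u_{22} = 36, u_{23} = 12, u_{24} = 48, u_{25} = 8, u_{26} = 4, u_{27} = 12, u_{28} = 16, u_{29} = 28, u_{30} = 44.
The sequence repeats with period 28.
So u_{222} = u_{1 + ((222-1) mod 28)} = u_{26} = 4.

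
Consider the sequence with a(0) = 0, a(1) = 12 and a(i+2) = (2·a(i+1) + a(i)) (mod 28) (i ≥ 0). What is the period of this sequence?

Computing terms: a(0) = 0; a(1) = 12; a(2) = 24; a(3) = 4; a(4) = 4; a(5) = 12; a(6) = 0; a(7) = 12.
The sequence repeats with period 6.

6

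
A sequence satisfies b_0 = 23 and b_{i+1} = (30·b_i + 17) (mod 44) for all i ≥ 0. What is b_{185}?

Listing terms: b_0 = 23,  b_1 = 3,  b_2 = 19,  b_3 = 15,  b_4 = 27,  b_5 = 35,  b_6 = 11,  b_7 = 39,  b_8 = 43,  b_9 = 31,  b_{10} = 23.
Since b_{10} = b_0 = 23, the sequence is periodic with period 10.
(185 - 0) mod 10 = 5, so b_{185} = b_5 = 35.

35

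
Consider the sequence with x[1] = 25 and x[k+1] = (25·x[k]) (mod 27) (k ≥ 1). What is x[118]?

25

We have x[1] = 25, x[2] = 4, x[3] = 19, x[4] = 16, x[5] = 22, x[6] = 10, x[7] = 7, x[8] = 13, x[9] = 1, x[10] = 25.
The sequence repeats with period 9.
(118 - 1) mod 9 = 0, so x[118] = x[1] = 25.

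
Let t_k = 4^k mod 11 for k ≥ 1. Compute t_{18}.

9

We have t_1 = 4, t_2 = 5, t_3 = 9, t_4 = 3, t_5 = 1, t_6 = 4.
Since t_6 = t_1 = 4, the sequence is periodic with period 5.
(18 - 1) mod 5 = 2, so t_{18} = t_3 = 9.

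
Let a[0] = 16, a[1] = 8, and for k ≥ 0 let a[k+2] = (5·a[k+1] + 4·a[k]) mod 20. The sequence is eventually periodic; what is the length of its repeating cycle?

We have a[0] = 16, a[1] = 8, a[2] = 4, a[3] = 12, a[4] = 16, a[5] = 8.
The sequence repeats with period 4.

4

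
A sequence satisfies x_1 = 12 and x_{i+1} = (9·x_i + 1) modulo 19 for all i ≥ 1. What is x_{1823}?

We have x_1 = 12; x_2 = 14; x_3 = 13; x_4 = 4; x_5 = 18; x_6 = 11; x_7 = 5; x_8 = 8; x_9 = 16; x_{10} = 12.
Since x_{10} = x_1 = 12, the sequence is periodic with period 9.
(1823 - 1) mod 9 = 4, so x_{1823} = x_5 = 18.

18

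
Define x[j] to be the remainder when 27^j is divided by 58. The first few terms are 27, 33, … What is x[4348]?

Computing terms: x[1] = 27,  x[2] = 33,  x[3] = 21,  x[4] = 45,  x[5] = 55,  x[6] = 35,  x[7] = 17,  x[8] = 53,  x[9] = 39,  x[10] = 9,  x[11] = 11,  x[12] = 7,  x[13] = 15,  x[14] = 57,  x[15] = 31,  x[16] = 25,  x[17] = 37,  x[18] = 13,  x[19] = 3,  x[20] = 23,  x[21] = 41,  x[22] = 5,  x[23] = 19,  x[24] = 49,  x[25] = 47,  x[26] = 51,  x[27] = 43,  x[28] = 1,  x[29] = 27.
Since x[29] = x[1] = 27, the sequence is periodic with period 28.
So x[4348] = x[1 + ((4348-1) mod 28)] = x[8] = 53.

53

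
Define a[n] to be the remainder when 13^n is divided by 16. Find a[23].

5

Listing terms: a[1] = 13, a[2] = 9, a[3] = 5, a[4] = 1, a[5] = 13.
Since a[5] = a[1] = 13, the sequence is periodic with period 4.
So a[23] = a[1 + ((23-1) mod 4)] = a[3] = 5.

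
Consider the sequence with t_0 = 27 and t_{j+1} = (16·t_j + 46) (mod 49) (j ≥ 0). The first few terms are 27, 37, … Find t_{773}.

15

We have t_0 = 27, t_1 = 37, t_2 = 1, t_3 = 13, t_4 = 9, t_5 = 43, t_6 = 48, t_7 = 30, t_8 = 36, t_9 = 34, t_{10} = 2, t_{11} = 29, t_{12} = 20, t_{13} = 23, t_{14} = 22, t_{15} = 6, t_{16} = 44, t_{17} = 15, t_{18} = 41, t_{19} = 16, t_{20} = 8, t_{21} = 27.
Since t_{21} = t_0 = 27, the sequence is periodic with period 21.
(773 - 0) mod 21 = 17, so t_{773} = t_{17} = 15.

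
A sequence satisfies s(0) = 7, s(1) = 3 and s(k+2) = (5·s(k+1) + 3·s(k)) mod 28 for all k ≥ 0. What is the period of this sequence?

Computing terms: s(0) = 7, s(1) = 3, s(2) = 8, s(3) = 21, s(4) = 17, s(5) = 8, s(6) = 7, s(7) = 3.
Since (s(6), s(7)) = (s(0), s(1)) = (7, 3) (two consecutive terms determine the rest), the sequence is periodic with period 6.

6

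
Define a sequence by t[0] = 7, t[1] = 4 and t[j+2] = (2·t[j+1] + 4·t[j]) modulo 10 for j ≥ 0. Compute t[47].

Computing terms: t[0] = 7,  t[1] = 4,  t[2] = 6,  t[3] = 8,  t[4] = 0,  t[5] = 2,  t[6] = 4,  t[7] = 6.
Since (t[6], t[7]) = (t[1], t[2]) = (4, 6) (two consecutive terms determine the rest), the sequence is eventually periodic: after a pre-period of length 1 it cycles with period 5.
For j ≥ 1, t[j] depends only on (j - 1) mod 5. (47 - 1) mod 5 = 1, so t[47] = t[2] = 6.

6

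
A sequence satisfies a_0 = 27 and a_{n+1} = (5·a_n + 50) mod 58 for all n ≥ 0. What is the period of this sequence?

Listing terms: a_0 = 27; a_1 = 11; a_2 = 47; a_3 = 53; a_4 = 25; a_5 = 1; a_6 = 55; a_7 = 35; a_8 = 51; a_9 = 15; a_{10} = 9; a_{11} = 37; a_{12} = 3; a_{13} = 7; a_{14} = 27.
The sequence repeats with period 14.

14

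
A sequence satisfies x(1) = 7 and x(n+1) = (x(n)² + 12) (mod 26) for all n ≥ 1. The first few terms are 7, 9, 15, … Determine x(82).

Computing terms: x(1) = 7, x(2) = 9, x(3) = 15, x(4) = 3, x(5) = 21, x(6) = 11, x(7) = 3.
Since x(7) = x(4) = 3, the sequence is eventually periodic: after a pre-period of length 3 it cycles with period 3.
For n ≥ 4, x(n) depends only on (n - 4) mod 3. (82 - 4) mod 3 = 0, so x(82) = x(4) = 3.

3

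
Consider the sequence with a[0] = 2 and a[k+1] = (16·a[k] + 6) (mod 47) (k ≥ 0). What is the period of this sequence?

23

a[0] = 2, a[1] = 38, a[2] = 3, a[3] = 7, a[4] = 24, a[5] = 14, a[6] = 42, a[7] = 20, a[8] = 44, a[9] = 5, a[10] = 39, a[11] = 19, a[12] = 28, a[13] = 31, a[14] = 32, a[15] = 1, a[16] = 22, a[17] = 29, a[18] = 0, a[19] = 6, a[20] = 8, a[21] = 40, a[22] = 35, a[23] = 2.
The sequence repeats with period 23.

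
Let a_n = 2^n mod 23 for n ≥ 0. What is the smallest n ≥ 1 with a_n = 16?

4

We have a_0 = 1, a_1 = 2, a_2 = 4, a_3 = 8, a_4 = 16, a_5 = 9, a_6 = 18, a_7 = 13, a_8 = 3, a_9 = 6, a_{10} = 12, a_{11} = 1.
The sequence repeats with period 11.
The value 16 first appears (with n ≥ 1) at a_4.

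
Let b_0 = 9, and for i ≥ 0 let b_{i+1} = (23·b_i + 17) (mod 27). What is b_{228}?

Listing terms: b_0 = 9,  b_1 = 8,  b_2 = 12,  b_3 = 23,  b_4 = 6,  b_5 = 20,  b_6 = 18,  b_7 = 26,  b_8 = 21,  b_9 = 14,  b_{10} = 15,  b_{11} = 11,  b_{12} = 0,  b_{13} = 17,  b_{14} = 3,  b_{15} = 5,  b_{16} = 24,  b_{17} = 2,  b_{18} = 9.
Since b_{18} = b_0 = 9, the sequence is periodic with period 18.
So b_{228} = b_{0 + ((228-0) mod 18)} = b_{12} = 0.

0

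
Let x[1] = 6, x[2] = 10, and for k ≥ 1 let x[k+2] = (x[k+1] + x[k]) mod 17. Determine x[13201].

Listing terms: x[1] = 6; x[2] = 10; x[3] = 16; x[4] = 9; x[5] = 8; x[6] = 0; x[7] = 8; x[8] = 8; x[9] = 16; x[10] = 7; x[11] = 6; x[12] = 13; x[13] = 2; x[14] = 15; x[15] = 0; x[16] = 15; x[17] = 15; x[18] = 13; x[19] = 11; x[20] = 7; x[21] = 1; x[22] = 8; x[23] = 9; x[24] = 0; x[25] = 9; x[26] = 9; x[27] = 1; x[28] = 10; x[29] = 11; x[30] = 4; x[31] = 15; x[32] = 2; x[33] = 0; x[34] = 2; x[35] = 2; x[36] = 4; x[37] = 6; x[38] = 10.
The sequence repeats with period 36.
(13201 - 1) mod 36 = 24, so x[13201] = x[25] = 9.

9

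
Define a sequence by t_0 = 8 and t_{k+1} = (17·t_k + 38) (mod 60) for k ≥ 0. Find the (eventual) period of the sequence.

4

t_0 = 8; t_1 = 54; t_2 = 56; t_3 = 30; t_4 = 8.
The sequence repeats with period 4.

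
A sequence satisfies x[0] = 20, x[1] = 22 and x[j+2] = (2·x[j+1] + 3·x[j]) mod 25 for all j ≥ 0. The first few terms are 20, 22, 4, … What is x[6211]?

9

We have x[0] = 20,  x[1] = 22,  x[2] = 4,  x[3] = 24,  x[4] = 10,  x[5] = 17,  x[6] = 14,  x[7] = 4,  x[8] = 0,  x[9] = 12,  x[10] = 24,  x[11] = 9,  x[12] = 15,  x[13] = 7,  x[14] = 9,  x[15] = 14,  x[16] = 5,  x[17] = 2,  x[18] = 19,  x[19] = 19,  x[20] = 20,  x[21] = 22.
Since (x[20], x[21]) = (x[0], x[1]) = (20, 22) (two consecutive terms determine the rest), the sequence is periodic with period 20.
So x[6211] = x[0 + ((6211-0) mod 20)] = x[11] = 9.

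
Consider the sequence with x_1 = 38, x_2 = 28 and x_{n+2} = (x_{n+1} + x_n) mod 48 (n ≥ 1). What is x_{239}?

0

Listing terms: x_1 = 38; x_2 = 28; x_3 = 18; x_4 = 46; x_5 = 16; x_6 = 14; x_7 = 30; x_8 = 44; x_9 = 26; x_{10} = 22; x_{11} = 0; x_{12} = 22; x_{13} = 22; x_{14} = 44; x_{15} = 18; x_{16} = 14; x_{17} = 32; x_{18} = 46; x_{19} = 30; x_{20} = 28; x_{21} = 10; x_{22} = 38; x_{23} = 0; x_{24} = 38; x_{25} = 38; x_{26} = 28.
The sequence repeats with period 24.
So x_{239} = x_{1 + ((239-1) mod 24)} = x_{23} = 0.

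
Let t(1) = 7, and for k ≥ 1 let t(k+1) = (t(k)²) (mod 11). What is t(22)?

We have t(1) = 7; t(2) = 5; t(3) = 3; t(4) = 9; t(5) = 4; t(6) = 5.
Since t(6) = t(2) = 5, the sequence is eventually periodic: after a pre-period of length 1 it cycles with period 4.
For k ≥ 2, t(k) depends only on (k - 2) mod 4. (22 - 2) mod 4 = 0, so t(22) = t(2) = 5.

5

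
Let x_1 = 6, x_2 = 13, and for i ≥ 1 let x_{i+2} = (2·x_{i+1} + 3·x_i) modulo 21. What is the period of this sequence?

6

We have x_1 = 6; x_2 = 13; x_3 = 2; x_4 = 1; x_5 = 8; x_6 = 19; x_7 = 20; x_8 = 13; x_9 = 2.
Since (x_8, x_9) = (x_2, x_3) = (13, 2) (two consecutive terms determine the rest), the sequence is eventually periodic: after a pre-period of length 1 it cycles with period 6.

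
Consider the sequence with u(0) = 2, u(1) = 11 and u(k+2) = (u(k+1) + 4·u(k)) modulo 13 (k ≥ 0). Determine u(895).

Listing terms: u(0) = 2, u(1) = 11, u(2) = 6, u(3) = 11, u(4) = 9, u(5) = 1, u(6) = 11, u(7) = 2, u(8) = 7, u(9) = 2, u(10) = 4, u(11) = 12, u(12) = 2, u(13) = 11.
Since (u(12), u(13)) = (u(0), u(1)) = (2, 11) (two consecutive terms determine the rest), the sequence is periodic with period 12.
So u(895) = u(0 + ((895-0) mod 12)) = u(7) = 2.

2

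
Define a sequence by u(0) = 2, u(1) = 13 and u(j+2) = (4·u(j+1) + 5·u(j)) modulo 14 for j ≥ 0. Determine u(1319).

Computing terms: u(0) = 2,  u(1) = 13,  u(2) = 6,  u(3) = 5,  u(4) = 8,  u(5) = 1,  u(6) = 2,  u(7) = 13.
The sequence repeats with period 6.
(1319 - 0) mod 6 = 5, so u(1319) = u(5) = 1.

1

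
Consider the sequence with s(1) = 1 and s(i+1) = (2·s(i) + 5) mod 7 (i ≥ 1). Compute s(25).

1

s(1) = 1,  s(2) = 0,  s(3) = 5,  s(4) = 1.
Since s(4) = s(1) = 1, the sequence is periodic with period 3.
(25 - 1) mod 3 = 0, so s(25) = s(1) = 1.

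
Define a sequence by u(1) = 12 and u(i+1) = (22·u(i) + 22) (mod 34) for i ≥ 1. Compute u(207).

Computing terms: u(1) = 12, u(2) = 14, u(3) = 24, u(4) = 6, u(5) = 18, u(6) = 10, u(7) = 4, u(8) = 8, u(9) = 28, u(10) = 26, u(11) = 16, u(12) = 0, u(13) = 22, u(14) = 30, u(15) = 2, u(16) = 32, u(17) = 12.
The sequence repeats with period 16.
(207 - 1) mod 16 = 14, so u(207) = u(15) = 2.

2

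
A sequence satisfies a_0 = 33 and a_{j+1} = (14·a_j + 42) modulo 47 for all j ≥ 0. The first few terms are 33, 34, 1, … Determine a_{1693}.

23

Computing terms: a_0 = 33, a_1 = 34, a_2 = 1, a_3 = 9, a_4 = 27, a_5 = 44, a_6 = 0, a_7 = 42, a_8 = 19, a_9 = 26, a_{10} = 30, a_{11} = 39, a_{12} = 24, a_{13} = 2, a_{14} = 23, a_{15} = 35, a_{16} = 15, a_{17} = 17, a_{18} = 45, a_{19} = 14, a_{20} = 3, a_{21} = 37, a_{22} = 43, a_{23} = 33.
The sequence repeats with period 23.
(1693 - 0) mod 23 = 14, so a_{1693} = a_{14} = 23.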